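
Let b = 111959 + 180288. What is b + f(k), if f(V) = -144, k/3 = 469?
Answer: 292103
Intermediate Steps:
k = 1407 (k = 3*469 = 1407)
b = 292247
b + f(k) = 292247 - 144 = 292103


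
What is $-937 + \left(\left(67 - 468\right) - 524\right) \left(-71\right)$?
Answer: $64738$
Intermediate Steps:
$-937 + \left(\left(67 - 468\right) - 524\right) \left(-71\right) = -937 + \left(-401 - 524\right) \left(-71\right) = -937 - -65675 = -937 + 65675 = 64738$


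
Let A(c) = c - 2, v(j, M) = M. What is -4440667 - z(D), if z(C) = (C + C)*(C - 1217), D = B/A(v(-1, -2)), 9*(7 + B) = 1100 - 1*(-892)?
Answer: -329531845/72 ≈ -4.5768e+6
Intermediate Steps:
A(c) = -2 + c
B = 643/3 (B = -7 + (1100 - 1*(-892))/9 = -7 + (1100 + 892)/9 = -7 + (⅑)*1992 = -7 + 664/3 = 643/3 ≈ 214.33)
D = -643/12 (D = 643/(3*(-2 - 2)) = (643/3)/(-4) = (643/3)*(-¼) = -643/12 ≈ -53.583)
z(C) = 2*C*(-1217 + C) (z(C) = (2*C)*(-1217 + C) = 2*C*(-1217 + C))
-4440667 - z(D) = -4440667 - 2*(-643)*(-1217 - 643/12)/12 = -4440667 - 2*(-643)*(-15247)/(12*12) = -4440667 - 1*9803821/72 = -4440667 - 9803821/72 = -329531845/72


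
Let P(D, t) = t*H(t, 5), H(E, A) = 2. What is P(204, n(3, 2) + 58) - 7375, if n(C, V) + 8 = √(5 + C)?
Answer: -7275 + 4*√2 ≈ -7269.3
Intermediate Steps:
n(C, V) = -8 + √(5 + C)
P(D, t) = 2*t (P(D, t) = t*2 = 2*t)
P(204, n(3, 2) + 58) - 7375 = 2*((-8 + √(5 + 3)) + 58) - 7375 = 2*((-8 + √8) + 58) - 7375 = 2*((-8 + 2*√2) + 58) - 7375 = 2*(50 + 2*√2) - 7375 = (100 + 4*√2) - 7375 = -7275 + 4*√2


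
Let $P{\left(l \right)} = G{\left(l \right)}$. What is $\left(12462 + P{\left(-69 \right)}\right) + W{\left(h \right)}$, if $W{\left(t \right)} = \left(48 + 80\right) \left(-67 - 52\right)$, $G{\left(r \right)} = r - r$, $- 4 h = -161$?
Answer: $-2770$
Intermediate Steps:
$h = \frac{161}{4}$ ($h = \left(- \frac{1}{4}\right) \left(-161\right) = \frac{161}{4} \approx 40.25$)
$G{\left(r \right)} = 0$
$P{\left(l \right)} = 0$
$W{\left(t \right)} = -15232$ ($W{\left(t \right)} = 128 \left(-119\right) = -15232$)
$\left(12462 + P{\left(-69 \right)}\right) + W{\left(h \right)} = \left(12462 + 0\right) - 15232 = 12462 - 15232 = -2770$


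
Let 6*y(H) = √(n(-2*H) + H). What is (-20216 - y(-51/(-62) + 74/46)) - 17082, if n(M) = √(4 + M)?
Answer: -37298 - √(4943942 + 2852*I*√438495)/8556 ≈ -37298.0 - 0.048784*I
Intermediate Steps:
y(H) = √(H + √(4 - 2*H))/6 (y(H) = √(√(4 - 2*H) + H)/6 = √(H + √(4 - 2*H))/6)
(-20216 - y(-51/(-62) + 74/46)) - 17082 = (-20216 - √((-51/(-62) + 74/46) + √2*√(2 - (-51/(-62) + 74/46)))/6) - 17082 = (-20216 - √((-51*(-1/62) + 74*(1/46)) + √2*√(2 - (-51*(-1/62) + 74*(1/46))))/6) - 17082 = (-20216 - √((51/62 + 37/23) + √2*√(2 - (51/62 + 37/23)))/6) - 17082 = (-20216 - √(3467/1426 + √2*√(2 - 1*3467/1426))/6) - 17082 = (-20216 - √(3467/1426 + √2*√(2 - 3467/1426))/6) - 17082 = (-20216 - √(3467/1426 + √2*√(-615/1426))/6) - 17082 = (-20216 - √(3467/1426 + √2*(I*√876990/1426))/6) - 17082 = (-20216 - √(3467/1426 + I*√438495/713)/6) - 17082 = -37298 - √(3467/1426 + I*√438495/713)/6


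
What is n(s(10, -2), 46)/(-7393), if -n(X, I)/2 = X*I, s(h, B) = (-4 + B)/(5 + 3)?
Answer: -69/7393 ≈ -0.0093331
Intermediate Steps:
s(h, B) = -½ + B/8 (s(h, B) = (-4 + B)/8 = (-4 + B)*(⅛) = -½ + B/8)
n(X, I) = -2*I*X (n(X, I) = -2*X*I = -2*I*X)
n(s(10, -2), 46)/(-7393) = -2*46*(-½ + (⅛)*(-2))/(-7393) = -2*46*(-½ - ¼)*(-1/7393) = -2*46*(-¾)*(-1/7393) = 69*(-1/7393) = -69/7393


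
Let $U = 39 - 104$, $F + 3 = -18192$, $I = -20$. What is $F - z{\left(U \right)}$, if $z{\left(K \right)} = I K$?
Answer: $-19495$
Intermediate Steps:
$F = -18195$ ($F = -3 - 18192 = -18195$)
$U = -65$ ($U = 39 - 104 = -65$)
$z{\left(K \right)} = - 20 K$
$F - z{\left(U \right)} = -18195 - \left(-20\right) \left(-65\right) = -18195 - 1300 = -19495$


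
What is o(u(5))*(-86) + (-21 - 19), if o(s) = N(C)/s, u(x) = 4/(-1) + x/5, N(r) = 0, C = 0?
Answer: -40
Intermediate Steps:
u(x) = -4 + x/5 (u(x) = 4*(-1) + x*(1/5) = -4 + x/5)
o(s) = 0 (o(s) = 0/s = 0)
o(u(5))*(-86) + (-21 - 19) = 0*(-86) + (-21 - 19) = 0 - 40 = -40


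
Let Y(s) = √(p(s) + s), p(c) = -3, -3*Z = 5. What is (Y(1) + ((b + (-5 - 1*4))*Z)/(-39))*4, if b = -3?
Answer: -80/39 + 4*I*√2 ≈ -2.0513 + 5.6569*I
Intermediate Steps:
Z = -5/3 (Z = -⅓*5 = -5/3 ≈ -1.6667)
Y(s) = √(-3 + s)
(Y(1) + ((b + (-5 - 1*4))*Z)/(-39))*4 = (√(-3 + 1) + ((-3 + (-5 - 1*4))*(-5/3))/(-39))*4 = (√(-2) + ((-3 + (-5 - 4))*(-5/3))*(-1/39))*4 = (I*√2 + ((-3 - 9)*(-5/3))*(-1/39))*4 = (I*√2 - 12*(-5/3)*(-1/39))*4 = (I*√2 + 20*(-1/39))*4 = (I*√2 - 20/39)*4 = (-20/39 + I*√2)*4 = -80/39 + 4*I*√2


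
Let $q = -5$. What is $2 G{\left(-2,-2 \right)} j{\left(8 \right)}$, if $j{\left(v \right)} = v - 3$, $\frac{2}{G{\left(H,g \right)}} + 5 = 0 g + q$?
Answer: $-2$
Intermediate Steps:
$G{\left(H,g \right)} = - \frac{1}{5}$ ($G{\left(H,g \right)} = \frac{2}{-5 - \left(5 + 0 g\right)} = \frac{2}{-5 + \left(0 - 5\right)} = \frac{2}{-5 - 5} = \frac{2}{-10} = 2 \left(- \frac{1}{10}\right) = - \frac{1}{5}$)
$j{\left(v \right)} = -3 + v$ ($j{\left(v \right)} = v - 3 = -3 + v$)
$2 G{\left(-2,-2 \right)} j{\left(8 \right)} = 2 \left(- \frac{1}{5}\right) \left(-3 + 8\right) = \left(- \frac{2}{5}\right) 5 = -2$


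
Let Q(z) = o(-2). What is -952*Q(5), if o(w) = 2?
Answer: -1904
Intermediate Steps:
Q(z) = 2
-952*Q(5) = -952*2 = -1904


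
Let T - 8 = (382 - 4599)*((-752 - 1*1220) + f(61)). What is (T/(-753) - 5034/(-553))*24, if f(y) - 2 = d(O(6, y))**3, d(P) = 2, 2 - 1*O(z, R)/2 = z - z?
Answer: -36572798272/138803 ≈ -2.6349e+5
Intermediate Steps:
O(z, R) = 4 (O(z, R) = 4 - 2*(z - z) = 4 - 2*0 = 4 + 0 = 4)
f(y) = 10 (f(y) = 2 + 2**3 = 2 + 8 = 10)
T = 8273762 (T = 8 + (382 - 4599)*((-752 - 1*1220) + 10) = 8 - 4217*((-752 - 1220) + 10) = 8 - 4217*(-1972 + 10) = 8 - 4217*(-1962) = 8 + 8273754 = 8273762)
(T/(-753) - 5034/(-553))*24 = (8273762/(-753) - 5034/(-553))*24 = (8273762*(-1/753) - 5034*(-1/553))*24 = (-8273762/753 + 5034/553)*24 = -4571599784/416409*24 = -36572798272/138803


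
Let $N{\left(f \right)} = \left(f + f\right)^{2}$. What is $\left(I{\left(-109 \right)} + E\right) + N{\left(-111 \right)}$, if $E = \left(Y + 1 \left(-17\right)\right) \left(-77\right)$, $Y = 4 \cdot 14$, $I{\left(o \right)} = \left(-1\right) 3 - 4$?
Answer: $46274$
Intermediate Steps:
$I{\left(o \right)} = -7$ ($I{\left(o \right)} = -3 - 4 = -7$)
$Y = 56$
$N{\left(f \right)} = 4 f^{2}$ ($N{\left(f \right)} = \left(2 f\right)^{2} = 4 f^{2}$)
$E = -3003$ ($E = \left(56 + 1 \left(-17\right)\right) \left(-77\right) = \left(56 - 17\right) \left(-77\right) = 39 \left(-77\right) = -3003$)
$\left(I{\left(-109 \right)} + E\right) + N{\left(-111 \right)} = \left(-7 - 3003\right) + 4 \left(-111\right)^{2} = -3010 + 4 \cdot 12321 = -3010 + 49284 = 46274$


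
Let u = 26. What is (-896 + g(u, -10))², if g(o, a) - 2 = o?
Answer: 753424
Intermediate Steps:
g(o, a) = 2 + o
(-896 + g(u, -10))² = (-896 + (2 + 26))² = (-896 + 28)² = (-868)² = 753424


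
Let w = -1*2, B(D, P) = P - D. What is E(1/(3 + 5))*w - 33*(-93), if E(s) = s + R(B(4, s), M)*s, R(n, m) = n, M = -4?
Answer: 98231/32 ≈ 3069.7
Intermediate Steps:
E(s) = s + s*(-4 + s) (E(s) = s + (s - 1*4)*s = s + (s - 4)*s = s + (-4 + s)*s = s + s*(-4 + s))
w = -2
E(1/(3 + 5))*w - 33*(-93) = ((-3 + 1/(3 + 5))/(3 + 5))*(-2) - 33*(-93) = ((-3 + 1/8)/8)*(-2) + 3069 = ((-3 + ⅛)/8)*(-2) + 3069 = ((⅛)*(-23/8))*(-2) + 3069 = -23/64*(-2) + 3069 = 23/32 + 3069 = 98231/32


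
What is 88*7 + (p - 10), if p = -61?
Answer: 545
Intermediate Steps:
88*7 + (p - 10) = 88*7 + (-61 - 10) = 616 - 71 = 545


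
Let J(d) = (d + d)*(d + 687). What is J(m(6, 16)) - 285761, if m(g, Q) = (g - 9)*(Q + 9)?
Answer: -377561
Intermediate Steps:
m(g, Q) = (-9 + g)*(9 + Q)
J(d) = 2*d*(687 + d) (J(d) = (2*d)*(687 + d) = 2*d*(687 + d))
J(m(6, 16)) - 285761 = 2*(-81 - 9*16 + 9*6 + 16*6)*(687 + (-81 - 9*16 + 9*6 + 16*6)) - 285761 = 2*(-81 - 144 + 54 + 96)*(687 + (-81 - 144 + 54 + 96)) - 285761 = 2*(-75)*(687 - 75) - 285761 = 2*(-75)*612 - 285761 = -91800 - 285761 = -377561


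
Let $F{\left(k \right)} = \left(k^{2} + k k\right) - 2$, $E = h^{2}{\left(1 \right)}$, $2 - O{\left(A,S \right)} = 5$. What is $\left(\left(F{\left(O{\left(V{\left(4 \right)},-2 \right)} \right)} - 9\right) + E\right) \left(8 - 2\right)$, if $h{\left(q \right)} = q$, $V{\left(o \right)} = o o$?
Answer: $48$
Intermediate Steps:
$V{\left(o \right)} = o^{2}$
$O{\left(A,S \right)} = -3$ ($O{\left(A,S \right)} = 2 - 5 = -3$)
$E = 1$ ($E = 1^{2} = 1$)
$F{\left(k \right)} = -2 + 2 k^{2}$ ($F{\left(k \right)} = \left(k^{2} + k^{2}\right) - 2 = 2 k^{2} - 2 = -2 + 2 k^{2}$)
$\left(\left(F{\left(O{\left(V{\left(4 \right)},-2 \right)} \right)} - 9\right) + E\right) \left(8 - 2\right) = \left(\left(\left(-2 + 2 \left(-3\right)^{2}\right) - 9\right) + 1\right) \left(8 - 2\right) = \left(\left(\left(-2 + 2 \cdot 9\right) - 9\right) + 1\right) \left(8 - 2\right) = \left(\left(\left(-2 + 18\right) - 9\right) + 1\right) 6 = \left(\left(16 - 9\right) + 1\right) 6 = \left(7 + 1\right) 6 = 8 \cdot 6 = 48$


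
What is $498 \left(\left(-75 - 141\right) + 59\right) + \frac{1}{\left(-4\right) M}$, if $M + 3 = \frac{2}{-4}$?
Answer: $- \frac{1094603}{14} \approx -78186.0$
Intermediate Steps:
$M = - \frac{7}{2}$ ($M = -3 + \frac{2}{-4} = -3 + 2 \left(- \frac{1}{4}\right) = -3 - \frac{1}{2} = - \frac{7}{2} \approx -3.5$)
$498 \left(\left(-75 - 141\right) + 59\right) + \frac{1}{\left(-4\right) M} = 498 \left(\left(-75 - 141\right) + 59\right) + \frac{1}{\left(-4\right) \left(- \frac{7}{2}\right)} = 498 \left(-216 + 59\right) + \frac{1}{14} = 498 \left(-157\right) + \frac{1}{14} = -78186 + \frac{1}{14} = - \frac{1094603}{14}$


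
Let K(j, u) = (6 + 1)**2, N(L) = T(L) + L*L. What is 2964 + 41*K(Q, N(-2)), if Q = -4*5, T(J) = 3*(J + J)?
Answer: 4973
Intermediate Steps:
T(J) = 6*J (T(J) = 3*(2*J) = 6*J)
N(L) = L**2 + 6*L (N(L) = 6*L + L*L = 6*L + L**2 = L**2 + 6*L)
Q = -20
K(j, u) = 49 (K(j, u) = 7**2 = 49)
2964 + 41*K(Q, N(-2)) = 2964 + 41*49 = 2964 + 2009 = 4973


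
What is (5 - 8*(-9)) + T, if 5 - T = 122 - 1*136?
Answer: 96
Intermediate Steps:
T = 19 (T = 5 - (122 - 1*136) = 5 - (122 - 136) = 5 - 1*(-14) = 5 + 14 = 19)
(5 - 8*(-9)) + T = (5 - 8*(-9)) + 19 = (5 + 72) + 19 = 77 + 19 = 96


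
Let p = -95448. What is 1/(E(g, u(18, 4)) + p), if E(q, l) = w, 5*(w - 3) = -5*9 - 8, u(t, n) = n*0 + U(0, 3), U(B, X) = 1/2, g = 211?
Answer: -5/477278 ≈ -1.0476e-5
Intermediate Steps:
U(B, X) = 1/2
u(t, n) = 1/2 (u(t, n) = n*0 + 1/2 = 0 + 1/2 = 1/2)
w = -38/5 (w = 3 + (-5*9 - 8)/5 = 3 + (-45 - 8)/5 = 3 + (1/5)*(-53) = 3 - 53/5 = -38/5 ≈ -7.6000)
E(q, l) = -38/5
1/(E(g, u(18, 4)) + p) = 1/(-38/5 - 95448) = 1/(-477278/5) = -5/477278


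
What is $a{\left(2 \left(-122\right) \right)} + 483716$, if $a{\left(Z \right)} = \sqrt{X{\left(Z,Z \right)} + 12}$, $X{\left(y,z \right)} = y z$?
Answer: $483716 + 2 \sqrt{14887} \approx 4.8396 \cdot 10^{5}$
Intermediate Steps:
$a{\left(Z \right)} = \sqrt{12 + Z^{2}}$ ($a{\left(Z \right)} = \sqrt{Z Z + 12} = \sqrt{Z^{2} + 12} = \sqrt{12 + Z^{2}}$)
$a{\left(2 \left(-122\right) \right)} + 483716 = \sqrt{12 + \left(2 \left(-122\right)\right)^{2}} + 483716 = \sqrt{12 + \left(-244\right)^{2}} + 483716 = \sqrt{12 + 59536} + 483716 = \sqrt{59548} + 483716 = 2 \sqrt{14887} + 483716 = 483716 + 2 \sqrt{14887}$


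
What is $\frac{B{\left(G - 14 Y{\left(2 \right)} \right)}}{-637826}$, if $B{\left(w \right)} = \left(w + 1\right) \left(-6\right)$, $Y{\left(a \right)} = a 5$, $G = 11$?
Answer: $- \frac{384}{318913} \approx -0.0012041$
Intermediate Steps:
$Y{\left(a \right)} = 5 a$
$B{\left(w \right)} = -6 - 6 w$ ($B{\left(w \right)} = \left(1 + w\right) \left(-6\right) = -6 - 6 w$)
$\frac{B{\left(G - 14 Y{\left(2 \right)} \right)}}{-637826} = \frac{-6 - 6 \left(11 - 14 \cdot 5 \cdot 2\right)}{-637826} = \left(-6 - 6 \left(11 - 140\right)\right) \left(- \frac{1}{637826}\right) = \left(-6 - -774\right) \left(- \frac{1}{637826}\right) = \left(-6 + 774\right) \left(- \frac{1}{637826}\right) = 768 \left(- \frac{1}{637826}\right) = - \frac{384}{318913}$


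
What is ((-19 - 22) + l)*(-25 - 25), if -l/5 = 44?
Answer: 13050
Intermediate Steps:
l = -220 (l = -5*44 = -220)
((-19 - 22) + l)*(-25 - 25) = ((-19 - 22) - 220)*(-25 - 25) = (-41 - 220)*(-50) = -261*(-50) = 13050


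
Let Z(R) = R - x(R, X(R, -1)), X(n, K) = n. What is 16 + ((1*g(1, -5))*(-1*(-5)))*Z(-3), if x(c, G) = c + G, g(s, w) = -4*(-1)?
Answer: 76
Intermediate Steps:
g(s, w) = 4
x(c, G) = G + c
Z(R) = -R (Z(R) = R - (R + R) = R - 2*R = -R)
16 + ((1*g(1, -5))*(-1*(-5)))*Z(-3) = 16 + ((1*4)*(-1*(-5)))*(-1*(-3)) = 16 + (4*5)*3 = 16 + 20*3 = 16 + 60 = 76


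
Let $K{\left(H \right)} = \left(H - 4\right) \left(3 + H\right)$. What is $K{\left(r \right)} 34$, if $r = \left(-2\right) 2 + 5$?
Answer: $-408$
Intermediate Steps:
$r = 1$ ($r = -4 + 5 = 1$)
$K{\left(H \right)} = \left(-4 + H\right) \left(3 + H\right)$ ($K{\left(H \right)} = \left(H - 4\right) \left(3 + H\right) = \left(-4 + H\right) \left(3 + H\right)$)
$K{\left(r \right)} 34 = \left(-12 + 1^{2} - 1\right) 34 = \left(-12 + 1 - 1\right) 34 = \left(-12\right) 34 = -408$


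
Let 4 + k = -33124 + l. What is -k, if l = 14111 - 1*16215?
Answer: 35232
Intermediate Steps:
l = -2104 (l = 14111 - 16215 = -2104)
k = -35232 (k = -4 + (-33124 - 2104) = -4 - 35228 = -35232)
-k = -1*(-35232) = 35232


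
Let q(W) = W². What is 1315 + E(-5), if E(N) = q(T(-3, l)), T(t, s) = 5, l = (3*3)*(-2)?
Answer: 1340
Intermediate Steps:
l = -18 (l = 9*(-2) = -18)
E(N) = 25 (E(N) = 5² = 25)
1315 + E(-5) = 1315 + 25 = 1340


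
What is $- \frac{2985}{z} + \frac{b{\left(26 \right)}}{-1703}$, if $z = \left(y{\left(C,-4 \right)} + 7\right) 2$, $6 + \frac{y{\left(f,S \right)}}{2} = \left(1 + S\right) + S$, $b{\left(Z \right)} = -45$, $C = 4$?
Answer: $\frac{5085165}{64714} \approx 78.579$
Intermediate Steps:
$y{\left(f,S \right)} = -10 + 4 S$ ($y{\left(f,S \right)} = -12 + 2 \left(\left(1 + S\right) + S\right) = -12 + 2 \left(1 + 2 S\right) = -12 + \left(2 + 4 S\right) = -10 + 4 S$)
$z = -38$ ($z = \left(\left(-10 + 4 \left(-4\right)\right) + 7\right) 2 = \left(\left(-10 - 16\right) + 7\right) 2 = \left(-26 + 7\right) 2 = \left(-19\right) 2 = -38$)
$- \frac{2985}{z} + \frac{b{\left(26 \right)}}{-1703} = - \frac{2985}{-38} - \frac{45}{-1703} = \left(-2985\right) \left(- \frac{1}{38}\right) - - \frac{45}{1703} = \frac{2985}{38} + \frac{45}{1703} = \frac{5085165}{64714}$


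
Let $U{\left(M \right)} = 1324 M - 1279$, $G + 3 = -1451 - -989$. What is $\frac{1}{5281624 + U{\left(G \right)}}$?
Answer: $\frac{1}{4664685} \approx 2.1438 \cdot 10^{-7}$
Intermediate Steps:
$G = -465$ ($G = -3 - 462 = -465$)
$U{\left(M \right)} = -1279 + 1324 M$
$\frac{1}{5281624 + U{\left(G \right)}} = \frac{1}{5281624 + \left(-1279 + 1324 \left(-465\right)\right)} = \frac{1}{5281624 - 616939} = \frac{1}{4664685}$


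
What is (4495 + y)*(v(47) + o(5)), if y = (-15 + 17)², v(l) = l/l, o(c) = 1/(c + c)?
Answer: 49489/10 ≈ 4948.9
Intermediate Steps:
o(c) = 1/(2*c)
v(l) = 1
y = 4 (y = 2² = 4)
(4495 + y)*(v(47) + o(5)) = (4495 + 4)*(1 + (½)/5) = 4499*(1 + (½)*(⅕)) = 4499*(1 + ⅒) = 4499*(11/10) = 49489/10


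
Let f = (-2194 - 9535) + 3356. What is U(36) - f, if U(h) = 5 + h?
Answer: 8414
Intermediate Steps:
f = -8373 (f = -11729 + 3356 = -8373)
U(36) - f = (5 + 36) - 1*(-8373) = 41 + 8373 = 8414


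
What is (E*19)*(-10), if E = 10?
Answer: -1900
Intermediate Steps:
(E*19)*(-10) = (10*19)*(-10) = 190*(-10) = -1900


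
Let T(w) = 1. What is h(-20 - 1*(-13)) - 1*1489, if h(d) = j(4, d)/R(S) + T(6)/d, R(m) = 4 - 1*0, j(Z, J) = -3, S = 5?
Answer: -41717/28 ≈ -1489.9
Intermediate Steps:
R(m) = 4 (R(m) = 4 + 0 = 4)
h(d) = -3/4 + 1/d
h(-20 - 1*(-13)) - 1*1489 = (-3/4 + 1/(-20 - 1*(-13))) - 1*1489 = (-3/4 + 1/(-20 + 13)) - 1489 = (-3/4 + 1/(-7)) - 1489 = (-3/4 - 1/7) - 1489 = -25/28 - 1489 = -41717/28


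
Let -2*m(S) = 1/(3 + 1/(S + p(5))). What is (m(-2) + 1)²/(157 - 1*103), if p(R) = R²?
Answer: 507/39200 ≈ 0.012934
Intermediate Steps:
m(S) = -1/(2*(3 + 1/(25 + S))) (m(S) = -1/(2*(3 + 1/(S + 5²))) = -1/(2*(3 + 1/(S + 25))) = -1/(2*(3 + 1/(25 + S))))
(m(-2) + 1)²/(157 - 1*103) = ((-25 - 1*(-2))/(2*(76 + 3*(-2))) + 1)²/(157 - 1*103) = ((-25 + 2)/(2*(76 - 6)) + 1)²/(157 - 103) = ((½)*(-23)/70 + 1)²/54 = ((½)*(1/70)*(-23) + 1)²*(1/54) = (-23/140 + 1)²*(1/54) = (117/140)²*(1/54) = (13689/19600)*(1/54) = 507/39200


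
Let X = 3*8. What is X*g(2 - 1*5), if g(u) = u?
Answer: -72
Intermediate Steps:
X = 24
X*g(2 - 1*5) = 24*(2 - 1*5) = 24*(2 - 5) = 24*(-3) = -72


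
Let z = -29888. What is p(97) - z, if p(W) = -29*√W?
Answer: 29888 - 29*√97 ≈ 29602.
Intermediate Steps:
p(97) - z = -29*√97 - 1*(-29888) = -29*√97 + 29888 = 29888 - 29*√97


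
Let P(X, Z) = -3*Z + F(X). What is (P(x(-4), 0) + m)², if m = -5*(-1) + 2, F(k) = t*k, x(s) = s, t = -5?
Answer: 729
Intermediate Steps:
F(k) = -5*k
m = 7 (m = 5 + 2 = 7)
P(X, Z) = -5*X - 3*Z (P(X, Z) = -3*Z - 5*X = -5*X - 3*Z)
(P(x(-4), 0) + m)² = ((-5*(-4) - 3*0) + 7)² = ((20 + 0) + 7)² = (20 + 7)² = 27² = 729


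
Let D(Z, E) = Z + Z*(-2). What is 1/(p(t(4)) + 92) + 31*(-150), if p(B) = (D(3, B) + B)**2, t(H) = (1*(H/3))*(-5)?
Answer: -7760841/1669 ≈ -4650.0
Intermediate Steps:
D(Z, E) = -Z (D(Z, E) = Z - 2*Z = -Z)
t(H) = -5*H/3 (t(H) = (1*(H*(1/3)))*(-5) = (1*(H/3))*(-5) = (H/3)*(-5) = -5*H/3)
p(B) = (-3 + B)**2 (p(B) = (-1*3 + B)**2 = (-3 + B)**2)
1/(p(t(4)) + 92) + 31*(-150) = 1/((-3 - 5/3*4)**2 + 92) + 31*(-150) = 1/((-3 - 20/3)**2 + 92) - 4650 = 1/((-29/3)**2 + 92) - 4650 = 1/(841/9 + 92) - 4650 = 1/(1669/9) - 4650 = 9/1669 - 4650 = -7760841/1669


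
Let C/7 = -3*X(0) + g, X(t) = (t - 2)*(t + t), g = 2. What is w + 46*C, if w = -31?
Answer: 613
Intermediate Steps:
X(t) = 2*t*(-2 + t) (X(t) = (-2 + t)*(2*t) = 2*t*(-2 + t))
C = 14 (C = 7*(-6*0*(-2 + 0) + 2) = 7*(-6*0*(-2) + 2) = 7*(-3*0 + 2) = 7*(0 + 2) = 7*2 = 14)
w + 46*C = -31 + 46*14 = -31 + 644 = 613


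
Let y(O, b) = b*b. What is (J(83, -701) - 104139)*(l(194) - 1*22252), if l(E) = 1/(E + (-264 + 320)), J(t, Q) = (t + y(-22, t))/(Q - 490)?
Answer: 230005014095493/99250 ≈ 2.3174e+9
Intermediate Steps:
y(O, b) = b²
J(t, Q) = (t + t²)/(-490 + Q) (J(t, Q) = (t + t²)/(Q - 490) = (t + t²)/(-490 + Q))
l(E) = 1/(56 + E) (l(E) = 1/(E + 56) = 1/(56 + E))
(J(83, -701) - 104139)*(l(194) - 1*22252) = (83*(1 + 83)/(-490 - 701) - 104139)*(1/(56 + 194) - 1*22252) = (83*84/(-1191) - 104139)*(1/250 - 22252) = (83*(-1/1191)*84 - 104139)*(1/250 - 22252) = (-2324/397 - 104139)*(-5562999/250) = -41345507/397*(-5562999/250) = 230005014095493/99250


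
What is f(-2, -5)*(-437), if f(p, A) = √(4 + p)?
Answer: -437*√2 ≈ -618.01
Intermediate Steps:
f(-2, -5)*(-437) = √(4 - 2)*(-437) = √2*(-437) = -437*√2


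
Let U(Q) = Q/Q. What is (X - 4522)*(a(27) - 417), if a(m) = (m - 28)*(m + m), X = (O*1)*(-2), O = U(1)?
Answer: 2130804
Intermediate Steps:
U(Q) = 1
O = 1
X = -2 (X = (1*1)*(-2) = 1*(-2) = -2)
a(m) = 2*m*(-28 + m) (a(m) = (-28 + m)*(2*m) = 2*m*(-28 + m))
(X - 4522)*(a(27) - 417) = (-2 - 4522)*(2*27*(-28 + 27) - 417) = -4524*(2*27*(-1) - 417) = -4524*(-54 - 417) = -4524*(-471) = 2130804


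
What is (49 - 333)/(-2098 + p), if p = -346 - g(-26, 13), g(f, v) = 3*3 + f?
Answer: 284/2427 ≈ 0.11702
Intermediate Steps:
g(f, v) = 9 + f
p = -329 (p = -346 - (9 - 26) = -346 - 1*(-17) = -346 + 17 = -329)
(49 - 333)/(-2098 + p) = (49 - 333)/(-2098 - 329) = -284/(-2427) = -284*(-1/2427) = 284/2427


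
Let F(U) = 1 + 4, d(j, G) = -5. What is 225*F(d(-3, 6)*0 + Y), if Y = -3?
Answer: 1125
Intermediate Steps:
F(U) = 5
225*F(d(-3, 6)*0 + Y) = 225*5 = 1125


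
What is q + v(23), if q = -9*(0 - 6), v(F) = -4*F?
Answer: -38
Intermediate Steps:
q = 54 (q = -9*(-6) = 54)
q + v(23) = 54 - 4*23 = 54 - 92 = -38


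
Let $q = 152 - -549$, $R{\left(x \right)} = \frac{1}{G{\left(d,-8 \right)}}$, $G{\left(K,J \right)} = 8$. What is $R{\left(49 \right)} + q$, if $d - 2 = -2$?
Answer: $\frac{5609}{8} \approx 701.13$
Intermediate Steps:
$d = 0$ ($d = 2 - 2 = 0$)
$R{\left(x \right)} = \frac{1}{8}$
$q = 701$ ($q = 152 + 549 = 701$)
$R{\left(49 \right)} + q = \frac{1}{8} + 701 = \frac{5609}{8}$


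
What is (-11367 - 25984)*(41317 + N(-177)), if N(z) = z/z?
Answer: -1543268618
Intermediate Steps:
N(z) = 1
(-11367 - 25984)*(41317 + N(-177)) = (-11367 - 25984)*(41317 + 1) = -37351*41318 = -1543268618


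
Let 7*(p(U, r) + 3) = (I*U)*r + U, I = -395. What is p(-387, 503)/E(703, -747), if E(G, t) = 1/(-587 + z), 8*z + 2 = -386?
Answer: -97728063177/14 ≈ -6.9806e+9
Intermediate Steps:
z = -97/2 (z = -¼ + (⅛)*(-386) = -¼ - 193/4 = -97/2 ≈ -48.500)
p(U, r) = -3 + U/7 - 395*U*r/7 (p(U, r) = -3 + ((-395*U)*r + U)/7 = -3 + (-395*U*r + U)/7 = -3 + (U - 395*U*r)/7 = -3 + (U/7 - 395*U*r/7) = -3 + U/7 - 395*U*r/7)
E(G, t) = -2/1271 (E(G, t) = 1/(-587 - 97/2) = 1/(-1271/2) = -2/1271)
p(-387, 503)/E(703, -747) = (-3 + (⅐)*(-387) - 395/7*(-387)*503)/(-2/1271) = (-3 - 387/7 + 76891095/7)*(-1271/2) = (76890687/7)*(-1271/2) = -97728063177/14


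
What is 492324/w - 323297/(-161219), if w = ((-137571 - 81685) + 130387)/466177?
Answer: -12333788055799373/4775790437 ≈ -2.5826e+6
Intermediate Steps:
w = -88869/466177 (w = (-219256 + 130387)*(1/466177) = -88869*1/466177 = -88869/466177 ≈ -0.19063)
492324/w - 323297/(-161219) = 492324/(-88869/466177) - 323297/(-161219) = 492324*(-466177/88869) - 323297*(-1/161219) = -76503375116/29623 + 323297/161219 = -12333788055799373/4775790437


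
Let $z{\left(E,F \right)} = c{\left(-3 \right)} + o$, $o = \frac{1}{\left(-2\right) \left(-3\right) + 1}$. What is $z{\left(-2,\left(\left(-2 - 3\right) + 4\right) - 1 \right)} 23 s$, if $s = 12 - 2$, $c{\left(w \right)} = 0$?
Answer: $\frac{230}{7} \approx 32.857$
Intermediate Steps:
$o = \frac{1}{7}$ ($o = \frac{1}{6 + 1} = \frac{1}{7} \approx 0.14286$)
$s = 10$ ($s = 12 - 2 = 10$)
$z{\left(E,F \right)} = \frac{1}{7}$ ($z{\left(E,F \right)} = 0 + \frac{1}{7} = \frac{1}{7}$)
$z{\left(-2,\left(\left(-2 - 3\right) + 4\right) - 1 \right)} 23 s = \frac{1}{7} \cdot 23 \cdot 10 = \frac{23}{7} \cdot 10 = \frac{230}{7}$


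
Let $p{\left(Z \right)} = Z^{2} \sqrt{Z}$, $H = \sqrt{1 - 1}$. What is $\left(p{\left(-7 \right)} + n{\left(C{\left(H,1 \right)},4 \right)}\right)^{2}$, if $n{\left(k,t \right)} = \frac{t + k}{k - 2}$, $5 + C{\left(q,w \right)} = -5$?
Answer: $- \frac{67227}{4} + 49 i \sqrt{7} \approx -16807.0 + 129.64 i$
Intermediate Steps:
$H = 0$ ($H = \sqrt{0} = 0$)
$C{\left(q,w \right)} = -10$ ($C{\left(q,w \right)} = -5 - 5 = -10$)
$n{\left(k,t \right)} = \frac{k + t}{-2 + k}$
$p{\left(Z \right)} = Z^{\frac{5}{2}}$
$\left(p{\left(-7 \right)} + n{\left(C{\left(H,1 \right)},4 \right)}\right)^{2} = \left(\left(-7\right)^{\frac{5}{2}} + \frac{-10 + 4}{-2 - 10}\right)^{2} = \left(49 i \sqrt{7} + \frac{1}{-12} \left(-6\right)\right)^{2} = \left(49 i \sqrt{7} - - \frac{1}{2}\right)^{2} = \left(49 i \sqrt{7} + \frac{1}{2}\right)^{2} = \left(\frac{1}{2} + 49 i \sqrt{7}\right)^{2}$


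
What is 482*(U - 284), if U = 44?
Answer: -115680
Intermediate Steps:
482*(U - 284) = 482*(44 - 284) = 482*(-240) = -115680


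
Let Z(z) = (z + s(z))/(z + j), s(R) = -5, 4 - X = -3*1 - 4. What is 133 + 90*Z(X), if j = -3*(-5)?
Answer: 1999/13 ≈ 153.77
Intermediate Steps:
X = 11 (X = 4 - (-3*1 - 4) = 4 - (-3 - 4) = 4 - 1*(-7) = 4 + 7 = 11)
j = 15
Z(z) = (-5 + z)/(15 + z) (Z(z) = (z - 5)/(z + 15) = (-5 + z)/(15 + z))
133 + 90*Z(X) = 133 + 90*((-5 + 11)/(15 + 11)) = 133 + 90*(6/26) = 133 + 90*((1/26)*6) = 133 + 90*(3/13) = 133 + 270/13 = 1999/13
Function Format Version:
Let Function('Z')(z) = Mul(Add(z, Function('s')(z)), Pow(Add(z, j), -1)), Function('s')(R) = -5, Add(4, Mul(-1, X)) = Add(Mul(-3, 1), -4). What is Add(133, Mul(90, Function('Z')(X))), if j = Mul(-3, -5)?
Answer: Rational(1999, 13) ≈ 153.77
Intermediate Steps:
X = 11 (X = Add(4, Mul(-1, Add(Mul(-3, 1), -4))) = Add(4, Mul(-1, Add(-3, -4))) = Add(4, Mul(-1, -7)) = Add(4, 7) = 11)
j = 15
Function('Z')(z) = Mul(Pow(Add(15, z), -1), Add(-5, z)) (Function('Z')(z) = Mul(Add(z, -5), Pow(Add(z, 15), -1)) = Mul(Add(-5, z), Pow(Add(15, z), -1)) = Mul(Pow(Add(15, z), -1), Add(-5, z)))
Add(133, Mul(90, Function('Z')(X))) = Add(133, Mul(90, Mul(Pow(Add(15, 11), -1), Add(-5, 11)))) = Add(133, Mul(90, Mul(Pow(26, -1), 6))) = Add(133, Mul(90, Mul(Rational(1, 26), 6))) = Add(133, Mul(90, Rational(3, 13))) = Add(133, Rational(270, 13)) = Rational(1999, 13)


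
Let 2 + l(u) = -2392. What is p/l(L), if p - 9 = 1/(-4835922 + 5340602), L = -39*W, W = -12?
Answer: -239059/63589680 ≈ -0.0037594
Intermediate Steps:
L = 468 (L = -39*(-12) = 468)
l(u) = -2394 (l(u) = -2 - 2392 = -2394)
p = 4542121/504680 (p = 9 + 1/(-4835922 + 5340602) = 9 + 1/504680 = 4542121/504680 ≈ 9.0000)
p/l(L) = (4542121/504680)/(-2394) = (4542121/504680)*(-1/2394) = -239059/63589680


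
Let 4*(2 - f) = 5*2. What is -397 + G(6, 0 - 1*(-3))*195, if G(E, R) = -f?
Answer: -599/2 ≈ -299.50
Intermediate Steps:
f = -1/2 (f = 2 - 5*2/4 = 2 - 1/4*10 = 2 - 5/2 = -1/2 ≈ -0.50000)
G(E, R) = 1/2 (G(E, R) = -1*(-1/2) = 1/2)
-397 + G(6, 0 - 1*(-3))*195 = -397 + (1/2)*195 = -397 + 195/2 = -599/2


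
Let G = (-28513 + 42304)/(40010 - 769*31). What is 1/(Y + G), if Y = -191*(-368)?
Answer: 16171/1136641039 ≈ 1.4227e-5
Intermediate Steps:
G = 13791/16171 (G = 13791/(40010 - 23839) = 13791/16171 ≈ 0.85282)
Y = 70288
1/(Y + G) = 1/(70288 + 13791/16171) = 1/(1136641039/16171) = 16171/1136641039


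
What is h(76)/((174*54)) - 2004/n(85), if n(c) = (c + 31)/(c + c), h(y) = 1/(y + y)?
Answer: -4194452159/1428192 ≈ -2936.9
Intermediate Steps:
h(y) = 1/(2*y)
n(c) = (31 + c)/(2*c) (n(c) = (31 + c)/((2*c)) = (31 + c)*(1/(2*c)) = (31 + c)/(2*c))
h(76)/((174*54)) - 2004/n(85) = ((½)/76)/((174*54)) - 2004*170/(31 + 85) = ((½)*(1/76))/9396 - 2004/((½)*(1/85)*116) = (1/152)*(1/9396) - 2004/58/85 = 1/1428192 - 2004*85/58 = 1/1428192 - 85170/29 = -4194452159/1428192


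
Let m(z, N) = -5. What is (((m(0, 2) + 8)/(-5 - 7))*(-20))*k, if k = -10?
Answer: -50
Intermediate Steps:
(((m(0, 2) + 8)/(-5 - 7))*(-20))*k = (((-5 + 8)/(-5 - 7))*(-20))*(-10) = ((3/(-12))*(-20))*(-10) = ((3*(-1/12))*(-20))*(-10) = -¼*(-20)*(-10) = 5*(-10) = -50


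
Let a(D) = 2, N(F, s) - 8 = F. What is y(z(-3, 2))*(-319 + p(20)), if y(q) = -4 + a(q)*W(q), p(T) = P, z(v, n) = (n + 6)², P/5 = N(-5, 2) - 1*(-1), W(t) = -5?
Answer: 4186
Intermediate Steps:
N(F, s) = 8 + F
P = 20 (P = 5*((8 - 5) - 1*(-1)) = 5*(3 + 1) = 5*4 = 20)
z(v, n) = (6 + n)²
p(T) = 20
y(q) = -14 (y(q) = -4 + 2*(-5) = -4 - 10 = -14)
y(z(-3, 2))*(-319 + p(20)) = -14*(-319 + 20) = -14*(-299) = 4186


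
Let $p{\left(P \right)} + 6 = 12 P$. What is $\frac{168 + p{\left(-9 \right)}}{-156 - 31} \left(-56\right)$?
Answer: $\frac{3024}{187} \approx 16.171$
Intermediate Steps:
$p{\left(P \right)} = -6 + 12 P$
$\frac{168 + p{\left(-9 \right)}}{-156 - 31} \left(-56\right) = \frac{168 + \left(-6 + 12 \left(-9\right)\right)}{-156 - 31} \left(-56\right) = \frac{168 - 114}{-187} \left(-56\right) = \left(168 - 114\right) \left(- \frac{1}{187}\right) \left(-56\right) = 54 \left(- \frac{1}{187}\right) \left(-56\right) = \left(- \frac{54}{187}\right) \left(-56\right) = \frac{3024}{187}$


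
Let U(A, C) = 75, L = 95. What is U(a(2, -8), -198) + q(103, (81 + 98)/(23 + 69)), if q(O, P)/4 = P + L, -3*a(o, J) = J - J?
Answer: 10644/23 ≈ 462.78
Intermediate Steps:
a(o, J) = 0 (a(o, J) = -(J - J)/3 = -⅓*0 = 0)
q(O, P) = 380 + 4*P (q(O, P) = 4*(P + 95) = 4*(95 + P) = 380 + 4*P)
U(a(2, -8), -198) + q(103, (81 + 98)/(23 + 69)) = 75 + (380 + 4*((81 + 98)/(23 + 69))) = 75 + (380 + 4*(179/92)) = 75 + (380 + 179/23) = 75 + 8919/23 = 10644/23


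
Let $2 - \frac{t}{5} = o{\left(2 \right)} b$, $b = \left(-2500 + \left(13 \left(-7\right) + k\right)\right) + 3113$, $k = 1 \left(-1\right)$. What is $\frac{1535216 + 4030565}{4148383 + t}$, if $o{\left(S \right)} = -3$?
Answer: $\frac{5565781}{4156208} \approx 1.3391$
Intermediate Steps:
$k = -1$
$b = 521$ ($b = \left(-2500 + \left(13 \left(-7\right) - 1\right)\right) + 3113 = \left(-2500 - 92\right) + 3113 = -2592 + 3113 = 521$)
$t = 7825$ ($t = 10 - 5 \left(\left(-3\right) 521\right) = 10 - -7815 = 10 + 7815 = 7825$)
$\frac{1535216 + 4030565}{4148383 + t} = \frac{1535216 + 4030565}{4148383 + 7825} = \frac{5565781}{4156208}$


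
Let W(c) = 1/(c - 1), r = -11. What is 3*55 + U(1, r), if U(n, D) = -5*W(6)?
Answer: 164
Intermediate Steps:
W(c) = 1/(-1 + c)
U(n, D) = -1 (U(n, D) = -5/(-1 + 6) = -5/5 = -5*⅕ = -1)
3*55 + U(1, r) = 3*55 - 1 = 165 - 1 = 164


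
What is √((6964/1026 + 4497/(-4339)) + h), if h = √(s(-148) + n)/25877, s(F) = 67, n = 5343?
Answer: √(2120074296321754075479 + 14245754207359797*√5410)/19199931813 ≈ 2.3987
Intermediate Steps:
h = √5410/25877 (h = √(67 + 5343)/25877 = √5410*(1/25877) = √5410/25877 ≈ 0.0028424)
√((6964/1026 + 4497/(-4339)) + h) = √((6964/1026 + 4497/(-4339)) + √5410/25877) = √((6964*(1/1026) + 4497*(-1/4339)) + √5410/25877) = √((3482/513 - 4497/4339) + √5410/25877) = √(12801437/2225907 + √5410/25877)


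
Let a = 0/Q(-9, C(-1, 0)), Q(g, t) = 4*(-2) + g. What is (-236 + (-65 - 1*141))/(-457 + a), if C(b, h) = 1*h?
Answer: 442/457 ≈ 0.96718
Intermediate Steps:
C(b, h) = h
Q(g, t) = -8 + g
a = 0 (a = 0/(-8 - 9) = 0/(-17) = 0*(-1/17) = 0)
(-236 + (-65 - 1*141))/(-457 + a) = (-236 + (-65 - 1*141))/(-457 + 0) = (-236 + (-65 - 141))/(-457) = (-236 - 206)*(-1/457) = -442*(-1/457) = 442/457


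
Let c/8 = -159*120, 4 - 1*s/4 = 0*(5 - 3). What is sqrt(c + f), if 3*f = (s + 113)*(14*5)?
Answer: I*sqrt(149630) ≈ 386.82*I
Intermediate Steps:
s = 16 (s = 16 - 0*(5 - 3) = 16 - 0*2 = 16 - 4*0 = 16 + 0 = 16)
c = -152640 (c = 8*(-159*120) = 8*(-19080) = -152640)
f = 3010 (f = ((16 + 113)*(14*5))/3 = (129*70)/3 = (1/3)*9030 = 3010)
sqrt(c + f) = sqrt(-152640 + 3010) = sqrt(-149630) = I*sqrt(149630)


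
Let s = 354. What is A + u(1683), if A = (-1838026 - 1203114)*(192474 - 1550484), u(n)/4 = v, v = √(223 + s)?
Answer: 4129898531400 + 4*√577 ≈ 4.1299e+12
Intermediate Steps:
v = √577 (v = √(223 + 354) = √577 ≈ 24.021)
u(n) = 4*√577
A = 4129898531400 (A = -3041140*(-1358010) = 4129898531400)
A + u(1683) = 4129898531400 + 4*√577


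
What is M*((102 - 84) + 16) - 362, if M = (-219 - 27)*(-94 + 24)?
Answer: 585118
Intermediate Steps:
M = 17220 (M = -246*(-70) = 17220)
M*((102 - 84) + 16) - 362 = 17220*((102 - 84) + 16) - 362 = 17220*(18 + 16) - 362 = 17220*34 - 362 = 585480 - 362 = 585118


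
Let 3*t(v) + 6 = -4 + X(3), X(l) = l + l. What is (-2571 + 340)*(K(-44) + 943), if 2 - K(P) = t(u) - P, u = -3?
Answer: -6039317/3 ≈ -2.0131e+6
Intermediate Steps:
X(l) = 2*l
t(v) = -4/3 (t(v) = -2 + (-4 + 2*3)/3 = -2 + (-4 + 6)/3 = -2 + (1/3)*2 = -2 + 2/3 = -4/3)
K(P) = 10/3 + P (K(P) = 2 - (-4/3 - P) = 2 + (4/3 + P) = 10/3 + P)
(-2571 + 340)*(K(-44) + 943) = (-2571 + 340)*((10/3 - 44) + 943) = -2231*(-122/3 + 943) = -2231*2707/3 = -6039317/3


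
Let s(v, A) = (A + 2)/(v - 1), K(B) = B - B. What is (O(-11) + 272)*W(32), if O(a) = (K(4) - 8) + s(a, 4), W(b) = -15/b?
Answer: -7905/64 ≈ -123.52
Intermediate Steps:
K(B) = 0
s(v, A) = (2 + A)/(-1 + v)
O(a) = -8 + 6/(-1 + a) (O(a) = (0 - 8) + (2 + 4)/(-1 + a) = -8 + 6/(-1 + a))
(O(-11) + 272)*W(32) = (2*(7 - 4*(-11))/(-1 - 11) + 272)*(-15/32) = (2*(7 + 44)/(-12) + 272)*(-15*1/32) = (2*(-1/12)*51 + 272)*(-15/32) = (-17/2 + 272)*(-15/32) = (527/2)*(-15/32) = -7905/64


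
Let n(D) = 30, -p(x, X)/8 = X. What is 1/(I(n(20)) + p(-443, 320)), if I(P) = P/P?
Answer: -1/2559 ≈ -0.00039078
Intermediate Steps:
p(x, X) = -8*X
I(P) = 1
1/(I(n(20)) + p(-443, 320)) = 1/(1 - 8*320) = 1/(1 - 2560) = 1/(-2559) = -1/2559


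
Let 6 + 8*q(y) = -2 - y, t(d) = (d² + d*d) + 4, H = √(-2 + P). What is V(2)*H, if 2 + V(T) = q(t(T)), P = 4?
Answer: -9*√2/2 ≈ -6.3640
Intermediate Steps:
H = √2 (H = √(-2 + 4) = √2 ≈ 1.4142)
t(d) = 4 + 2*d² (t(d) = (d² + d²) + 4 = 2*d² + 4 = 4 + 2*d²)
q(y) = -1 - y/8 (q(y) = -¾ + (-2 - y)/8 = -¾ + (-¼ - y/8) = -1 - y/8)
V(T) = -7/2 - T²/4 (V(T) = -2 + (-1 - (4 + 2*T²)/8) = -2 + (-1 + (-½ - T²/4)) = -2 + (-3/2 - T²/4) = -7/2 - T²/4)
V(2)*H = (-7/2 - ¼*2²)*√2 = (-7/2 - ¼*4)*√2 = (-7/2 - 1)*√2 = -9*√2/2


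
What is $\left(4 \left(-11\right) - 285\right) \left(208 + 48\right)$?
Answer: $-84224$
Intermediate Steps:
$\left(4 \left(-11\right) - 285\right) \left(208 + 48\right) = \left(-44 - 285\right) 256 = \left(-329\right) 256 = -84224$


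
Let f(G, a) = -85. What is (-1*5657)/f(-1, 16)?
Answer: 5657/85 ≈ 66.553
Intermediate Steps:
(-1*5657)/f(-1, 16) = -1*5657/(-85) = -5657*(-1/85) = 5657/85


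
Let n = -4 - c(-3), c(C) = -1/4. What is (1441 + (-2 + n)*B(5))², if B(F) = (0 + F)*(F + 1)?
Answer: 6436369/4 ≈ 1.6091e+6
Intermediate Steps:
B(F) = F*(1 + F)
c(C) = -¼ (c(C) = -1*¼ = -¼)
n = -15/4 (n = -4 - 1*(-¼) = -4 + ¼ = -15/4 ≈ -3.7500)
(1441 + (-2 + n)*B(5))² = (1441 + (-2 - 15/4)*(5*(1 + 5)))² = (1441 - 115*6/4)² = (1441 - 23/4*30)² = (1441 - 345/2)² = (2537/2)² = 6436369/4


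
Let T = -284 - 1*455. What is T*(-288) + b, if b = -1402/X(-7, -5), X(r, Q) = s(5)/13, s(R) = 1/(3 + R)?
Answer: 67024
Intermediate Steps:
T = -739 (T = -284 - 455 = -739)
X(r, Q) = 1/104 (X(r, Q) = 1/((3 + 5)*13) = (1/13)/8 = (1/8)*(1/13) = 1/104)
b = -145808 (b = -1402/1/104 = -1402*104 = -145808)
T*(-288) + b = -739*(-288) - 145808 = 212832 - 145808 = 67024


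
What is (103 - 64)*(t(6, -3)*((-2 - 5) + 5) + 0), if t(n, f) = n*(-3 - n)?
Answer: 4212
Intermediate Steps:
(103 - 64)*(t(6, -3)*((-2 - 5) + 5) + 0) = (103 - 64)*((-1*6*(3 + 6))*((-2 - 5) + 5) + 0) = 39*((-1*6*9)*(-7 + 5) + 0) = 39*(-54*(-2) + 0) = 39*(108 + 0) = 39*108 = 4212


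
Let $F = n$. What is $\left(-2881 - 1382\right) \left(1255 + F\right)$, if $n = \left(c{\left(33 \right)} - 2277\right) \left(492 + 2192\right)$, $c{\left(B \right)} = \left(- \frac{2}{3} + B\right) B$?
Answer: $13839339255$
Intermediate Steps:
$c{\left(B \right)} = B \left(- \frac{2}{3} + B\right)$ ($c{\left(B \right)} = \left(\left(-2\right) \frac{1}{3} + B\right) B = \left(- \frac{2}{3} + B\right) B = B \left(- \frac{2}{3} + B\right)$)
$n = -3247640$ ($n = \left(\frac{1}{3} \cdot 33 \left(-2 + 3 \cdot 33\right) - 2277\right) \left(492 + 2192\right) = \left(\frac{1}{3} \cdot 33 \left(-2 + 99\right) - 2277\right) 2684 = \left(\frac{1}{3} \cdot 33 \cdot 97 - 2277\right) 2684 = \left(1067 - 2277\right) 2684 = \left(-1210\right) 2684 = -3247640$)
$F = -3247640$
$\left(-2881 - 1382\right) \left(1255 + F\right) = \left(-2881 - 1382\right) \left(1255 - 3247640\right) = \left(-4263\right) \left(-3246385\right) = 13839339255$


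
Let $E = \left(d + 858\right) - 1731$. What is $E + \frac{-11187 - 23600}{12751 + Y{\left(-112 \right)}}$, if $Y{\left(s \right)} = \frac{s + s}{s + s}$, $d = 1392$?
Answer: $\frac{6583501}{12752} \approx 516.27$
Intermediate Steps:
$Y{\left(s \right)} = 1$ ($Y{\left(s \right)} = \frac{2 s}{2 s} = 2 s \frac{1}{2 s} = 1$)
$E = 519$ ($E = \left(1392 + 858\right) - 1731 = 2250 - 1731 = 519$)
$E + \frac{-11187 - 23600}{12751 + Y{\left(-112 \right)}} = 519 + \frac{-11187 - 23600}{12751 + 1} = 519 - \frac{34787}{12752} = \frac{6583501}{12752}$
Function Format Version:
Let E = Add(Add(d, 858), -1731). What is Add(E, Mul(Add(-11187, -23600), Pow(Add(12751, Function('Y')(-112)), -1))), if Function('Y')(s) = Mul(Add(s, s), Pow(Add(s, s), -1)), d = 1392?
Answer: Rational(6583501, 12752) ≈ 516.27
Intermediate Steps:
Function('Y')(s) = 1 (Function('Y')(s) = Mul(Mul(2, s), Pow(Mul(2, s), -1)) = Mul(Mul(2, s), Mul(Rational(1, 2), Pow(s, -1))) = 1)
E = 519 (E = Add(Add(1392, 858), -1731) = Add(2250, -1731) = 519)
Add(E, Mul(Add(-11187, -23600), Pow(Add(12751, Function('Y')(-112)), -1))) = Add(519, Mul(Add(-11187, -23600), Pow(Add(12751, 1), -1))) = Add(519, Mul(-34787, Pow(12752, -1))) = Add(519, Mul(-34787, Rational(1, 12752))) = Add(519, Rational(-34787, 12752)) = Rational(6583501, 12752)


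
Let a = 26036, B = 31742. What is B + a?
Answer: 57778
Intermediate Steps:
B + a = 31742 + 26036 = 57778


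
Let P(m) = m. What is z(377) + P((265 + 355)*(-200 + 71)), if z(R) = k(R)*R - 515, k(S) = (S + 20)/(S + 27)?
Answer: -32370311/404 ≈ -80125.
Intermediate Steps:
k(S) = (20 + S)/(27 + S)
z(R) = -515 + R*(20 + R)/(27 + R) (z(R) = ((20 + R)/(27 + R))*R - 515 = R*(20 + R)/(27 + R) - 515 = -515 + R*(20 + R)/(27 + R))
z(377) + P((265 + 355)*(-200 + 71)) = (-13905 + 377**2 - 495*377)/(27 + 377) + (265 + 355)*(-200 + 71) = (-13905 + 142129 - 186615)/404 + 620*(-129) = (1/404)*(-58391) - 79980 = -58391/404 - 79980 = -32370311/404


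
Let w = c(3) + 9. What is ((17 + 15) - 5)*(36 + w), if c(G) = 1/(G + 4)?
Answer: 8532/7 ≈ 1218.9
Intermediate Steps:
c(G) = 1/(4 + G)
w = 64/7 (w = 1/(4 + 3) + 9 = 1/7 + 9 = 64/7 ≈ 9.1429)
((17 + 15) - 5)*(36 + w) = ((17 + 15) - 5)*(36 + 64/7) = (32 - 5)*(316/7) = 27*(316/7) = 8532/7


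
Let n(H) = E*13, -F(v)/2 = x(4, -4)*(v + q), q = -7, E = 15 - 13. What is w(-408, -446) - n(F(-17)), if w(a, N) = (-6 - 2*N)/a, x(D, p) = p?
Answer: -5747/204 ≈ -28.172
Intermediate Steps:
E = 2
w(a, N) = (-6 - 2*N)/a
F(v) = -56 + 8*v (F(v) = -(-8)*(v - 7) = -(-8)*(-7 + v) = -2*(28 - 4*v) = -56 + 8*v)
n(H) = 26 (n(H) = 2*13 = 26)
w(-408, -446) - n(F(-17)) = 2*(-3 - 1*(-446))/(-408) - 1*26 = 2*(-1/408)*(-3 + 446) - 26 = 2*(-1/408)*443 - 26 = -443/204 - 26 = -5747/204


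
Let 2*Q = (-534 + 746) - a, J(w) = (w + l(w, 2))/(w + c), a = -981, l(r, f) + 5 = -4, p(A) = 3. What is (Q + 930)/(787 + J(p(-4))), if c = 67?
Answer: 106855/55084 ≈ 1.9399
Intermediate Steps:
l(r, f) = -9 (l(r, f) = -5 - 4 = -9)
J(w) = (-9 + w)/(67 + w) (J(w) = (w - 9)/(w + 67) = (-9 + w)/(67 + w))
Q = 1193/2 (Q = ((-534 + 746) - 1*(-981))/2 = (212 + 981)/2 = (½)*1193 = 1193/2 ≈ 596.50)
(Q + 930)/(787 + J(p(-4))) = (1193/2 + 930)/(787 + (-9 + 3)/(67 + 3)) = 3053/(2*(787 - 6/70)) = 3053/(2*(787 + (1/70)*(-6))) = 3053/(2*(787 - 3/35)) = 3053/(2*(27542/35)) = (3053/2)*(35/27542) = 106855/55084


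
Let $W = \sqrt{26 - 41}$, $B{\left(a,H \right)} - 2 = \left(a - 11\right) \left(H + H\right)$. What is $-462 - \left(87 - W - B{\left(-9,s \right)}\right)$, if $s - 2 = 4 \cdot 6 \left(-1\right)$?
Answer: $333 + i \sqrt{15} \approx 333.0 + 3.873 i$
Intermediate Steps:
$s = -22$ ($s = 2 + 4 \cdot 6 \left(-1\right) = 2 + 24 \left(-1\right) = 2 - 24 = -22$)
$B{\left(a,H \right)} = 2 + 2 H \left(-11 + a\right)$ ($B{\left(a,H \right)} = 2 + \left(a - 11\right) \left(H + H\right) = 2 + \left(-11 + a\right) 2 H = 2 + 2 H \left(-11 + a\right)$)
$W = i \sqrt{15}$ ($W = \sqrt{-15} = i \sqrt{15} \approx 3.873 i$)
$-462 - \left(87 - W - B{\left(-9,s \right)}\right) = -462 + \left(\left(i \sqrt{15} + \left(2 - -484 + 2 \left(-22\right) \left(-9\right)\right)\right) - 87\right) = -462 + \left(\left(i \sqrt{15} + \left(2 + 484 + 396\right)\right) - 87\right) = -462 + \left(\left(i \sqrt{15} + 882\right) - 87\right) = -462 + \left(\left(882 + i \sqrt{15}\right) - 87\right) = -462 + \left(795 + i \sqrt{15}\right) = 333 + i \sqrt{15}$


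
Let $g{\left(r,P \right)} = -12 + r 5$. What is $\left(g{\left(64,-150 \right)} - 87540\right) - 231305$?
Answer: $-318537$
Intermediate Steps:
$g{\left(r,P \right)} = -12 + 5 r$
$\left(g{\left(64,-150 \right)} - 87540\right) - 231305 = \left(\left(-12 + 5 \cdot 64\right) - 87540\right) - 231305 = \left(\left(-12 + 320\right) - 87540\right) - 231305 = \left(308 - 87540\right) - 231305 = -87232 - 231305 = -318537$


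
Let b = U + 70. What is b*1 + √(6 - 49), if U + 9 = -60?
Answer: 1 + I*√43 ≈ 1.0 + 6.5574*I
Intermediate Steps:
U = -69 (U = -9 - 60 = -69)
b = 1 (b = -69 + 70 = 1)
b*1 + √(6 - 49) = 1*1 + √(6 - 49) = 1 + √(-43) = 1 + I*√43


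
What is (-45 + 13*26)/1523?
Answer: 293/1523 ≈ 0.19238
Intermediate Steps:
(-45 + 13*26)/1523 = (-45 + 338)*(1/1523) = 293*(1/1523) = 293/1523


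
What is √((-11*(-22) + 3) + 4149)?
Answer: 13*√26 ≈ 66.287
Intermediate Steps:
√((-11*(-22) + 3) + 4149) = √((242 + 3) + 4149) = √(245 + 4149) = √4394 = 13*√26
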